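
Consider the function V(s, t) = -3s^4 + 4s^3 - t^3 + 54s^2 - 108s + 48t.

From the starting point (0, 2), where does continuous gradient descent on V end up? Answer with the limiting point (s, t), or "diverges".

V is separable, so gradient descent decouples: s follows -∂V/∂s, t follows -∂V/∂t.
∂V/∂s = -12(s - 3)(s - 1)(s + 3); at s=0 this is -108, so s increases.
∂V/∂t = -3(t - 4)(t + 4); at t=2 this is 36, so t decreases.
s converges to its nearest critical value 1 (a local min of the s-part); t converges to -4. The iterate converges to (1, -4).

(1, -4)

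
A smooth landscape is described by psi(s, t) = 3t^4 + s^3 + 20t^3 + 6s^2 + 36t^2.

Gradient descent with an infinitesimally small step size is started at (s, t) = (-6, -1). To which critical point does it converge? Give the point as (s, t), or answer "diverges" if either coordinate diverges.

diverges

psi is separable, so gradient descent decouples: s follows -∂psi/∂s, t follows -∂psi/∂t.
∂psi/∂s = 3s(s + 4); at s=-6 this is 36, so s decreases.
∂psi/∂t = 12t(t + 2)(t + 3); at t=-1 this is -24, so t increases.
The s-coordinate has no critical point in that direction and runs off to infinity.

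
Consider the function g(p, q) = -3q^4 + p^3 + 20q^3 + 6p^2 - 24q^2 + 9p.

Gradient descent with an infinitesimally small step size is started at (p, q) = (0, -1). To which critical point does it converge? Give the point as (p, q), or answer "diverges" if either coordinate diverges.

g is separable, so gradient descent decouples: p follows -∂g/∂p, q follows -∂g/∂q.
∂g/∂p = 3(p + 1)(p + 3); at p=0 this is 9, so p decreases.
∂g/∂q = -12q(q - 4)(q - 1); at q=-1 this is 120, so q decreases.
The q-coordinate has no critical point in that direction and runs off to infinity.

diverges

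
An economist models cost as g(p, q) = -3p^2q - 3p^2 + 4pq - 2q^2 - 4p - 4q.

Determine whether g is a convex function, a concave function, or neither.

The term -3p^2q is cubic, so the Hessian is not constant.
∂²g/∂p² = -6q - 6, which takes both signs as q varies (negative for sufficiently large q). A diagonal entry of the Hessian changing sign means the Hessian is neither positive- nor negative-semidefinite on all of R^2.

neither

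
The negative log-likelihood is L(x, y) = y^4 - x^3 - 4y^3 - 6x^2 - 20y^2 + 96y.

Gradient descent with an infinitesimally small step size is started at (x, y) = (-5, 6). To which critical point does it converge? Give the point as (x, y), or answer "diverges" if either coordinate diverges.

L is separable, so gradient descent decouples: x follows -∂L/∂x, y follows -∂L/∂y.
∂L/∂x = -3x(x + 4); at x=-5 this is -15, so x increases.
∂L/∂y = 4(y - 4)(y - 2)(y + 3); at y=6 this is 288, so y decreases.
x converges to its nearest critical value -4 (a local min of the x-part); y converges to 4. The iterate converges to (-4, 4).

(-4, 4)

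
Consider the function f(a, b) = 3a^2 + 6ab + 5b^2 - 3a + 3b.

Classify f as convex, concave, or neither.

convex

f is quadratic, so its Hessian is the constant matrix H = [[6, 6], [6, 10]].
det(H) = 24, tr(H) = 16.
det(H) > 0 and tr(H) > 0, so H is positive definite everywhere: convex.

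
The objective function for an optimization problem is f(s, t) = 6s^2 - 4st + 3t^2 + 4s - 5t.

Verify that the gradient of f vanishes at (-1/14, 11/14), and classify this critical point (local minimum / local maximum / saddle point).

local minimum

∇f = (12s - 4t + 4, -4s + 6t - 5); substituting (-1/14, 11/14) gives ∇f = (0, 0), so (-1/14, 11/14) is indeed a critical point.
The Hessian of f is constant: H = [[12, -4], [-4, 6]].
det(H) = 12·6 − (-4)² = 56.
det(H) > 0 and tr(H) = 18 > 0, so H is positive definite and the point is a local minimum.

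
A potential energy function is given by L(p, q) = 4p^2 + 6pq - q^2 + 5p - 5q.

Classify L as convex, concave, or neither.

L is quadratic, so its Hessian is the constant matrix H = [[8, 6], [6, -2]].
det(H) = -52, tr(H) = 6.
det(H) < 0, so H is indefinite: neither convex nor concave.

neither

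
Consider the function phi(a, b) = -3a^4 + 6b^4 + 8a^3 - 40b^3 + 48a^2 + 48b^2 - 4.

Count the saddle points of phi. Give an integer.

5

phi separates as a function of a plus a function of b, so ∇phi=0 decouples.
∂phi/∂a = -12a(a - 4)(a + 2) = 0 at a ∈ {-2, 0, 4}; ∂phi/∂b = 24b(b - 4)(b - 1) = 0 at b ∈ {0, 1, 4}.
The Hessian is diagonal: diag(phi_aa, phi_bb). Second derivatives: phi_aa(-2)=-144, phi_aa(0)=96, phi_aa(4)=-288; phi_bb(0)=96, phi_bb(1)=-72, phi_bb(4)=288.
Saddle points occur where the two diagonal entries have opposite signs: (-2, 0), (-2, 4), (0, 1), (4, 0), (4, 4). Count: 5.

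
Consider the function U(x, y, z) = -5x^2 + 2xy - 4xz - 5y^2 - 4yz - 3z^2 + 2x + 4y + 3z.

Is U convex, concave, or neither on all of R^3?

U is quadratic, so its Hessian is the constant matrix H = [[-10, 2, -4], [2, -10, -4], [-4, -4, -6]].
Leading principal minors: -10, 96, -192.
Signs alternate −, +, − ⇒ H ≺ 0 ⇒ concave.

concave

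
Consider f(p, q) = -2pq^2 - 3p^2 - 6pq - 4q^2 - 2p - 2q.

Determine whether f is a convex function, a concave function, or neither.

The term -2pq^2 is cubic, so the Hessian is not constant.
∂²f/∂q² = -4p - 8, which takes both signs as p varies (negative for sufficiently large p). A diagonal entry of the Hessian changing sign means the Hessian is neither positive- nor negative-semidefinite on all of R^2.

neither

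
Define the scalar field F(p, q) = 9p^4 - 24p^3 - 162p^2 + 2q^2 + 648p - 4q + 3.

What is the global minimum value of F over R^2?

F(p,q) separates as A(p) + B(q) + 3, so its minimum is min A + min B + 3.
A'(p) = 36(p - 3)(p - 2)(p + 3) vanishes at p ∈ {-3, 2, 3}; B'(q) = 4q - 4 vanishes at q ∈ {1}.
Local minima of A (where A''>0): A(-3)=-2025, A(3)=567. Local minima of B: B(1)=-2.
So the global minimum of F is A(-3) + B(1) + 3 = -2025 − 2 + 3 = -2024, attained at (-3, 1).

-2024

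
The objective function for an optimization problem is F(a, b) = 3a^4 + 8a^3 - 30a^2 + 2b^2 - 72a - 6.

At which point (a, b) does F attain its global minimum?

(2, 0)

F(a,b) separates as P(a) + Q(b) − 6, so its minimum is min P + min Q − 6.
P'(a) = 12(a - 2)(a + 1)(a + 3) vanishes at a ∈ {-3, -1, 2}; Q'(b) = 4b vanishes at b ∈ {0}.
Local minima of P (where P''>0): P(-3)=-27, P(2)=-152. Local minima of Q: Q(0)=0.
So the global minimum of F is P(2) + Q(0) − 6 = -152 + 0 − 6 = -158, attained at (2, 0).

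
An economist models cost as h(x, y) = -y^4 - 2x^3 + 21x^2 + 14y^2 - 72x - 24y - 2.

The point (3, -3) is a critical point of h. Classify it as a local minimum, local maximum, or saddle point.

saddle point

The mixed partial ∂²h/∂x∂y is 0, so the Hessian at any point is diag(h_xx, h_yy) = diag(6(-2x + 7), 4(-3y^2 + 7)).
At (3, -3): H = diag(6, -80).
The eigenvalues have opposite signs, so H is indefinite: a saddle point.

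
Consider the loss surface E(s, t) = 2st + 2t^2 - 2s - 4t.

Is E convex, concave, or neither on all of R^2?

E is quadratic, so its Hessian is the constant matrix H = [[0, 2], [2, 4]].
det(H) = -4, tr(H) = 4.
det(H) < 0, so H is indefinite: neither convex nor concave.

neither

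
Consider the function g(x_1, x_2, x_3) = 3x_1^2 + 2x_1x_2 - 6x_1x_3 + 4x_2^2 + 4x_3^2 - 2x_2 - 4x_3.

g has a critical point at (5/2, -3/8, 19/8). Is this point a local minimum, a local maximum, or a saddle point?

local minimum

The Hessian is constant: H = [[6, 2, -6], [2, 8, 0], [-6, 0, 8]].
Leading principal minors: Δ₁ = 6, Δ₂ = 44, Δ₃ = 64.
All leading minors are positive, so H is positive definite: a local minimum.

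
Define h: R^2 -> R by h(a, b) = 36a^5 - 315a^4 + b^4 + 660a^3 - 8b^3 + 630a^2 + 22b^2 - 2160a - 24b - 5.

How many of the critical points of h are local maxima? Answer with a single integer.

h separates as a function of a plus a function of b, so ∇h=0 decouples.
∂h/∂a = 180(a - 4)(a - 3)(a - 1)(a + 1) = 0 at a ∈ {-1, 1, 3, 4}; ∂h/∂b = 4(b - 3)(b - 2)(b - 1) = 0 at b ∈ {1, 2, 3}.
The Hessian is diagonal: diag(h_aa, h_bb). Second derivatives: h_aa(-1)=-7200, h_aa(1)=2160, h_aa(3)=-1440, h_aa(4)=2700; h_bb(1)=8, h_bb(2)=-4, h_bb(3)=8.
Local maxima occur where both diagonal entries negative: (-1, 2), (3, 2). Count: 2.

2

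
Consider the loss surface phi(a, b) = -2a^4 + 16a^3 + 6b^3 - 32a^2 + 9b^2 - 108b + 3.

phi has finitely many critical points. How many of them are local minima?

phi separates as a function of a plus a function of b, so ∇phi=0 decouples.
∂phi/∂a = -8a(a - 4)(a - 2) = 0 at a ∈ {0, 2, 4}; ∂phi/∂b = 18(b - 2)(b + 3) = 0 at b ∈ {-3, 2}.
The Hessian is diagonal: diag(phi_aa, phi_bb). Second derivatives: phi_aa(0)=-64, phi_aa(2)=32, phi_aa(4)=-64; phi_bb(-3)=-90, phi_bb(2)=90.
Local minima occur where both diagonal entries positive: (2, 2). Count: 1.

1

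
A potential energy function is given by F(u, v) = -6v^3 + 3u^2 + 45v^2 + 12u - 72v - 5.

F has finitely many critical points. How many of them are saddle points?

1

F separates as a function of u plus a function of v, so ∇F=0 decouples.
∂F/∂u = 6(u + 2) = 0 at u ∈ {-2}; ∂F/∂v = -18(v - 4)(v - 1) = 0 at v ∈ {1, 4}.
The Hessian is diagonal: diag(F_uu, F_vv). Second derivatives: F_uu(-2)=6; F_vv(1)=54, F_vv(4)=-54.
Saddle points occur where the two diagonal entries have opposite signs: (-2, 4). Count: 1.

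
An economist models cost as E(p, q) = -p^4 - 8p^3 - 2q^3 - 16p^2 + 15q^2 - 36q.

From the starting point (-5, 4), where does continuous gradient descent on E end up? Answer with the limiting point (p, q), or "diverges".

E is separable, so gradient descent decouples: p follows -∂E/∂p, q follows -∂E/∂q.
∂E/∂p = -4p(p + 2)(p + 4); at p=-5 this is 60, so p decreases.
∂E/∂q = -6(q - 3)(q - 2); at q=4 this is -12, so q increases.
The p-coordinate has no critical point in that direction and runs off to infinity.

diverges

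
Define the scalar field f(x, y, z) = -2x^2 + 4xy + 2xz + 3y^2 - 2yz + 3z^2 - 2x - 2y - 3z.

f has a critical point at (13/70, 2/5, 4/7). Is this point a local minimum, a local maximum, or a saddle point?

The Hessian is constant: H = [[-4, 4, 2], [4, 6, -2], [2, -2, 6]].
Leading principal minors: Δ₁ = -4, Δ₂ = -40, Δ₃ = -280.
The minors fit neither the all-positive nor the alternating-sign pattern, so H is indefinite: a saddle point.

saddle point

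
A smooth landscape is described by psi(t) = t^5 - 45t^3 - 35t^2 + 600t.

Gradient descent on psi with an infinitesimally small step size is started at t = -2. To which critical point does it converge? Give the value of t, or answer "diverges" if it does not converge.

-3

psi'(t) = 5(t - 5)(t - 2)(t + 3)(t + 4), so psi'(-2) = 280.
Gradient descent moves in the -psi' direction, i.e. t is decreasing.
The nearest critical point in that direction is t = -3, where psi'' = 200 > 0 (a local minimum). The iterate converges there.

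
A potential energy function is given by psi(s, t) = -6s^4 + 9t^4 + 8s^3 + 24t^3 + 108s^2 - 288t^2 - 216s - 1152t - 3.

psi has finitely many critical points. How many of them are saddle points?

5

psi separates as a function of s plus a function of t, so ∇psi=0 decouples.
∂psi/∂s = -24(s - 3)(s - 1)(s + 3) = 0 at s ∈ {-3, 1, 3}; ∂psi/∂t = 36(t - 4)(t + 2)(t + 4) = 0 at t ∈ {-4, -2, 4}.
The Hessian is diagonal: diag(psi_ss, psi_tt). Second derivatives: psi_ss(-3)=-576, psi_ss(1)=192, psi_ss(3)=-288; psi_tt(-4)=576, psi_tt(-2)=-432, psi_tt(4)=1728.
Saddle points occur where the two diagonal entries have opposite signs: (-3, -4), (-3, 4), (1, -2), (3, -4), (3, 4). Count: 5.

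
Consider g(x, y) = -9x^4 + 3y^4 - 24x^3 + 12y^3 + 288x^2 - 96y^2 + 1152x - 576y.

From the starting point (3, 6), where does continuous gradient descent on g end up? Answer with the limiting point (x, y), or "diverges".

(-2, 4)

g is separable, so gradient descent decouples: x follows -∂g/∂x, y follows -∂g/∂y.
∂g/∂x = -36(x - 4)(x + 2)(x + 4); at x=3 this is 1260, so x decreases.
∂g/∂y = 12(y - 4)(y + 3)(y + 4); at y=6 this is 2160, so y decreases.
x converges to its nearest critical value -2 (a local min of the x-part); y converges to 4. The iterate converges to (-2, 4).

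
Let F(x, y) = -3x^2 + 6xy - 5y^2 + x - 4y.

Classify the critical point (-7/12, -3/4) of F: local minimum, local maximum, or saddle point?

local maximum

The Hessian of F is constant: H = [[-6, 6], [6, -10]].
det(H) = (-6)·(-10) − 6² = 24.
det(H) > 0 and tr(H) = -16 < 0, so H is negative definite and the point is a local maximum.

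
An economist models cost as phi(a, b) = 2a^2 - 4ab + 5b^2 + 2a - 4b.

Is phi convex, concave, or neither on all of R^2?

convex

phi is quadratic, so its Hessian is the constant matrix H = [[4, -4], [-4, 10]].
det(H) = 24, tr(H) = 14.
det(H) > 0 and tr(H) > 0, so H is positive definite everywhere: convex.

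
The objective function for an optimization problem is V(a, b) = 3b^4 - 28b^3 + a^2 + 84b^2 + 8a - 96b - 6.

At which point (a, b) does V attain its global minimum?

(-4, 4)

V(a,b) separates as P(a) + Q(b) − 6, so its minimum is min P + min Q − 6.
P'(a) = 2a + 8 vanishes at a ∈ {-4}; Q'(b) = 12(b - 4)(b - 2)(b - 1) vanishes at b ∈ {1, 2, 4}.
Local minima of P (where P''>0): P(-4)=-16. Local minima of Q: Q(1)=-37, Q(4)=-64.
So the global minimum of V is P(-4) + Q(4) − 6 = -16 − 64 − 6 = -86, attained at (-4, 4).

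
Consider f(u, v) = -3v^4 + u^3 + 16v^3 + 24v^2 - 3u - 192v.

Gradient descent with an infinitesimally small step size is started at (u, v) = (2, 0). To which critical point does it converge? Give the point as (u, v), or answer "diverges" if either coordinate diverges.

f is separable, so gradient descent decouples: u follows -∂f/∂u, v follows -∂f/∂v.
∂f/∂u = 3(u - 1)(u + 1); at u=2 this is 9, so u decreases.
∂f/∂v = -12(v - 4)(v - 2)(v + 2); at v=0 this is -192, so v increases.
u converges to its nearest critical value 1 (a local min of the u-part); v converges to 2. The iterate converges to (1, 2).

(1, 2)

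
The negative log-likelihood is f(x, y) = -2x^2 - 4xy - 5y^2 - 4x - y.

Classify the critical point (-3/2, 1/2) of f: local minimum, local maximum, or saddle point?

The Hessian of f is constant: H = [[-4, -4], [-4, -10]].
det(H) = (-4)·(-10) − (-4)² = 24.
det(H) > 0 and tr(H) = -14 < 0, so H is negative definite and the point is a local maximum.

local maximum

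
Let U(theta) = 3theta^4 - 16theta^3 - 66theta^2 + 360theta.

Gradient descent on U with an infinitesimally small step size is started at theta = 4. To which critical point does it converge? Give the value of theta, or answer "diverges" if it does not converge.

U'(theta) = 12(theta - 5)(theta - 2)(theta + 3), so U'(4) = -168.
Gradient descent moves in the -U' direction, i.e. theta is increasing.
The nearest critical point in that direction is theta = 5, where U'' = 288 > 0 (a local minimum). The iterate converges there.

5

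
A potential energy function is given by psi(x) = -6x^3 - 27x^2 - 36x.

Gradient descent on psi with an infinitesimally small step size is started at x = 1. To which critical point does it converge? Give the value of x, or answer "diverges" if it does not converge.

diverges

psi'(x) = -18(x + 1)(x + 2), so psi'(1) = -108.
Gradient descent moves in the -psi' direction, i.e. x is increasing.
There is no critical point above x=1, and psi' keeps the same sign, so the iterate runs off to +∞.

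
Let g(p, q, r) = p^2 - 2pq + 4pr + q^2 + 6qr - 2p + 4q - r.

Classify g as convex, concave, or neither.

g is quadratic, so its Hessian is the constant matrix H = [[2, -2, 4], [-2, 2, 6], [4, 6, 0]].
Leading principal minors: 2, 0, -200.
Neither pattern holds ⇒ H is indefinite ⇒ neither convex nor concave.

neither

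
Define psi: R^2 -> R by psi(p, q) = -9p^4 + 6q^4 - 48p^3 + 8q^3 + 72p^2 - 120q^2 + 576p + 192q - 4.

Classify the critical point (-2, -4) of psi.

The mixed partial ∂²psi/∂p∂q is 0, so the Hessian at any point is diag(psi_pp, psi_qq) = diag(36(-3p^2 - 8p + 4), 24(3q^2 + 2q - 10)).
At (-2, -4): H = diag(288, 720).
Both eigenvalues are positive, so H is positive definite: a local minimum.

local minimum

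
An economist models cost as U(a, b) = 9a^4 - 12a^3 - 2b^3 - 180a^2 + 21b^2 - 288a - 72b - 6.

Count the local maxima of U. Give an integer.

U separates as a function of a plus a function of b, so ∇U=0 decouples.
∂U/∂a = 36(a - 4)(a + 1)(a + 2) = 0 at a ∈ {-2, -1, 4}; ∂U/∂b = -6(b - 4)(b - 3) = 0 at b ∈ {3, 4}.
The Hessian is diagonal: diag(U_aa, U_bb). Second derivatives: U_aa(-2)=216, U_aa(-1)=-180, U_aa(4)=1080; U_bb(3)=6, U_bb(4)=-6.
Local maxima occur where both diagonal entries negative: (-1, 4). Count: 1.

1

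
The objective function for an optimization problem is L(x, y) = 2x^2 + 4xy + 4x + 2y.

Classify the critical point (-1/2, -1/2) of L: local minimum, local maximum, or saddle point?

The Hessian of L is constant: H = [[4, 4], [4, 0]].
det(H) = 4·0 − 4² = -16.
Since det(H) < 0, H is indefinite and the critical point is a saddle point.

saddle point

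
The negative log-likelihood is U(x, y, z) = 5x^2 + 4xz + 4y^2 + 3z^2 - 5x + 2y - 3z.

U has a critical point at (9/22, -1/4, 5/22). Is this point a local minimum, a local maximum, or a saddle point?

The Hessian is constant: H = [[10, 0, 4], [0, 8, 0], [4, 0, 6]].
Leading principal minors: Δ₁ = 10, Δ₂ = 80, Δ₃ = 352.
All leading minors are positive, so H is positive definite: a local minimum.

local minimum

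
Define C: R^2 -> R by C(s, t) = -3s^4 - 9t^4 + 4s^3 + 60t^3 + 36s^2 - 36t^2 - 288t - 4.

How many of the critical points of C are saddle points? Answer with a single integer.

4

C separates as a function of s plus a function of t, so ∇C=0 decouples.
∂C/∂s = -12s(s - 3)(s + 2) = 0 at s ∈ {-2, 0, 3}; ∂C/∂t = -36(t - 4)(t - 2)(t + 1) = 0 at t ∈ {-1, 2, 4}.
The Hessian is diagonal: diag(C_ss, C_tt). Second derivatives: C_ss(-2)=-120, C_ss(0)=72, C_ss(3)=-180; C_tt(-1)=-540, C_tt(2)=216, C_tt(4)=-360.
Saddle points occur where the two diagonal entries have opposite signs: (-2, 2), (0, -1), (0, 4), (3, 2). Count: 4.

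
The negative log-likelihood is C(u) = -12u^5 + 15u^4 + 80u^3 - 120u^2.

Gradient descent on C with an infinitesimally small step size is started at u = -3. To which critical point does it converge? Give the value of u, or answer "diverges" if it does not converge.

-2

C'(u) = -60u(u - 2)(u - 1)(u + 2), so C'(-3) = -3600.
Gradient descent moves in the -C' direction, i.e. u is increasing.
The nearest critical point in that direction is u = -2, where C'' = 1440 > 0 (a local minimum). The iterate converges there.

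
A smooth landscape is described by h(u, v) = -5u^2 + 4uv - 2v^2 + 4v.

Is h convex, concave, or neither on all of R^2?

concave

h is quadratic, so its Hessian is the constant matrix H = [[-10, 4], [4, -4]].
det(H) = 24, tr(H) = -14.
det(H) > 0 and tr(H) < 0, so H is negative definite everywhere: concave.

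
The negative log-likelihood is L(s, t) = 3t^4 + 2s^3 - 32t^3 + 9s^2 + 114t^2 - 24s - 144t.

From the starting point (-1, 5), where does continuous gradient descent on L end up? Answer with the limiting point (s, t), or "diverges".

(1, 4)

L is separable, so gradient descent decouples: s follows -∂L/∂s, t follows -∂L/∂t.
∂L/∂s = 6(s - 1)(s + 4); at s=-1 this is -36, so s increases.
∂L/∂t = 12(t - 4)(t - 3)(t - 1); at t=5 this is 96, so t decreases.
s converges to its nearest critical value 1 (a local min of the s-part); t converges to 4. The iterate converges to (1, 4).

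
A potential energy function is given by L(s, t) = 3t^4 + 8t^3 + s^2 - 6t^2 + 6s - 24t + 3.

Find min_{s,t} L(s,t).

-25

L(s,t) separates as P(s) + Q(t) + 3, so its minimum is min P + min Q + 3.
P'(s) = 2s + 6 vanishes at s ∈ {-3}; Q'(t) = 12(t - 1)(t + 1)(t + 2) vanishes at t ∈ {-2, -1, 1}.
Local minima of P (where P''>0): P(-3)=-9. Local minima of Q: Q(-2)=8, Q(1)=-19.
So the global minimum of L is P(-3) + Q(1) + 3 = -9 − 19 + 3 = -25, attained at (-3, 1).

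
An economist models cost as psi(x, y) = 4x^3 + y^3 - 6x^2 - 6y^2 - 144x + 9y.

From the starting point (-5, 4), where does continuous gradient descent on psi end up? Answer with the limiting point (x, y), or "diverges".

diverges

psi is separable, so gradient descent decouples: x follows -∂psi/∂x, y follows -∂psi/∂y.
∂psi/∂x = 12(x - 4)(x + 3); at x=-5 this is 216, so x decreases.
∂psi/∂y = 3(y - 3)(y - 1); at y=4 this is 9, so y decreases.
The x-coordinate has no critical point in that direction and runs off to infinity.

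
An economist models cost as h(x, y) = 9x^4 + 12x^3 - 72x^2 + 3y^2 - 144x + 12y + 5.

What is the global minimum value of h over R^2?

-343

h(x,y) separates as P(x) + Q(y) + 5, so its minimum is min P + min Q + 5.
P'(x) = 36(x - 2)(x + 1)(x + 2) vanishes at x ∈ {-2, -1, 2}; Q'(y) = 6y + 12 vanishes at y ∈ {-2}.
Local minima of P (where P''>0): P(-2)=48, P(2)=-336. Local minima of Q: Q(-2)=-12.
So the global minimum of h is P(2) + Q(-2) + 5 = -336 − 12 + 5 = -343, attained at (2, -2).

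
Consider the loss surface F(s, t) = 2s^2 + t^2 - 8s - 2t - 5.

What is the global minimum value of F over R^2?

F(s,t) separates as P(s) + Q(t) − 5, so its minimum is min P + min Q − 5.
P'(s) = 4s - 8 vanishes at s ∈ {2}; Q'(t) = 2(t - 1) vanishes at t ∈ {1}.
Local minima of P (where P''>0): P(2)=-8. Local minima of Q: Q(1)=-1.
So the global minimum of F is P(2) + Q(1) − 5 = -8 − 1 − 5 = -14, attained at (2, 1).

-14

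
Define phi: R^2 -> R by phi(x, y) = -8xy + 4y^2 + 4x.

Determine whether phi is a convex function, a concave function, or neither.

phi is quadratic, so its Hessian is the constant matrix H = [[0, -8], [-8, 8]].
det(H) = -64, tr(H) = 8.
det(H) < 0, so H is indefinite: neither convex nor concave.

neither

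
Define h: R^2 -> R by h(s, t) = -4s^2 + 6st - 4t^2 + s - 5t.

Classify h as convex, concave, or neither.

h is quadratic, so its Hessian is the constant matrix H = [[-8, 6], [6, -8]].
det(H) = 28, tr(H) = -16.
det(H) > 0 and tr(H) < 0, so H is negative definite everywhere: concave.

concave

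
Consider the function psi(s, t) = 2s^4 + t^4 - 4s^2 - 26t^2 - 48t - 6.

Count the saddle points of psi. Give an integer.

4

psi separates as a function of s plus a function of t, so ∇psi=0 decouples.
∂psi/∂s = 8s(s - 1)(s + 1) = 0 at s ∈ {-1, 0, 1}; ∂psi/∂t = 4(t - 4)(t + 1)(t + 3) = 0 at t ∈ {-3, -1, 4}.
The Hessian is diagonal: diag(psi_ss, psi_tt). Second derivatives: psi_ss(-1)=16, psi_ss(0)=-8, psi_ss(1)=16; psi_tt(-3)=56, psi_tt(-1)=-40, psi_tt(4)=140.
Saddle points occur where the two diagonal entries have opposite signs: (-1, -1), (0, -3), (0, 4), (1, -1). Count: 4.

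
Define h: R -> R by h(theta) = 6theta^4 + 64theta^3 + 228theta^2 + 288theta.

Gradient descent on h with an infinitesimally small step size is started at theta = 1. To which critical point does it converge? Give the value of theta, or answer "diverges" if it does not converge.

-1

h'(theta) = 24(theta + 1)(theta + 3)(theta + 4), so h'(1) = 960.
Gradient descent moves in the -h' direction, i.e. theta is decreasing.
The nearest critical point in that direction is theta = -1, where h'' = 144 > 0 (a local minimum). The iterate converges there.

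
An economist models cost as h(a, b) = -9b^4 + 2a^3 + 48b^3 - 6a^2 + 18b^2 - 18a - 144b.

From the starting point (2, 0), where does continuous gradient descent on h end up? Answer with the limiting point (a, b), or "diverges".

(3, 1)

h is separable, so gradient descent decouples: a follows -∂h/∂a, b follows -∂h/∂b.
∂h/∂a = 6(a - 3)(a + 1); at a=2 this is -18, so a increases.
∂h/∂b = -36(b - 4)(b - 1)(b + 1); at b=0 this is -144, so b increases.
a converges to its nearest critical value 3 (a local min of the a-part); b converges to 1. The iterate converges to (3, 1).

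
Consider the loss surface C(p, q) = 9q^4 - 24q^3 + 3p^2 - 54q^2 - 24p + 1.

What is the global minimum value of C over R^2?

C(p,q) separates as A(p) + B(q) + 1, so its minimum is min A + min B + 1.
A'(p) = 6p - 24 vanishes at p ∈ {4}; B'(q) = 36q(q - 3)(q + 1) vanishes at q ∈ {-1, 0, 3}.
Local minima of A (where A''>0): A(4)=-48. Local minima of B: B(-1)=-21, B(3)=-405.
So the global minimum of C is A(4) + B(3) + 1 = -48 − 405 + 1 = -452, attained at (4, 3).

-452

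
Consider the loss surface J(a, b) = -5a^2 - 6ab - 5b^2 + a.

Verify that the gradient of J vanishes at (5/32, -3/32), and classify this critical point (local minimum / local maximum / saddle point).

∇J = (-10a - 6b + 1, -6a - 10b); substituting (5/32, -3/32) gives ∇J = (0, 0), so (5/32, -3/32) is indeed a critical point.
The Hessian of J is constant: H = [[-10, -6], [-6, -10]].
det(H) = (-10)·(-10) − (-6)² = 64.
det(H) > 0 and tr(H) = -20 < 0, so H is negative definite and the point is a local maximum.

local maximum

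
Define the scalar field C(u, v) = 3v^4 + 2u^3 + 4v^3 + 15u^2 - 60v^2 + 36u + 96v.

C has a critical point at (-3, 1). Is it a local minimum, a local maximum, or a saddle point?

The mixed partial ∂²C/∂u∂v is 0, so the Hessian at any point is diag(C_uu, C_vv) = diag(6(2u + 5), 12(3v^2 + 2v - 10)).
At (-3, 1): H = diag(-6, -60).
Both eigenvalues are negative, so H is negative definite: a local maximum.

local maximum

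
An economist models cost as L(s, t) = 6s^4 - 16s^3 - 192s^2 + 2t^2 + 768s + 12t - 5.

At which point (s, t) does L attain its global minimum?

(-4, -3)

L(s,t) separates as P(s) + Q(t) − 5, so its minimum is min P + min Q − 5.
P'(s) = 24(s - 4)(s - 2)(s + 4) vanishes at s ∈ {-4, 2, 4}; Q'(t) = 4(t + 3) vanishes at t ∈ {-3}.
Local minima of P (where P''>0): P(-4)=-3584, P(4)=512. Local minima of Q: Q(-3)=-18.
So the global minimum of L is P(-4) + Q(-3) − 5 = -3584 − 18 − 5 = -3607, attained at (-4, -3).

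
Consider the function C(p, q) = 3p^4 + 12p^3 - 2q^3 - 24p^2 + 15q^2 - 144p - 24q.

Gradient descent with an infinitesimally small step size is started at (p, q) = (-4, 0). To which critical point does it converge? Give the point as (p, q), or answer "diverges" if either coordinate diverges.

C is separable, so gradient descent decouples: p follows -∂C/∂p, q follows -∂C/∂q.
∂C/∂p = 12(p - 2)(p + 2)(p + 3); at p=-4 this is -144, so p increases.
∂C/∂q = -6(q - 4)(q - 1); at q=0 this is -24, so q increases.
p converges to its nearest critical value -3 (a local min of the p-part); q converges to 1. The iterate converges to (-3, 1).

(-3, 1)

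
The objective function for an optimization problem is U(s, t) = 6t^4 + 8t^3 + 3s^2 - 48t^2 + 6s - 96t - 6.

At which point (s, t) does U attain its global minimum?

U(s,t) separates as P(s) + Q(t) − 6, so its minimum is min P + min Q − 6.
P'(s) = 6s + 6 vanishes at s ∈ {-1}; Q'(t) = 24(t - 2)(t + 1)(t + 2) vanishes at t ∈ {-2, -1, 2}.
Local minima of P (where P''>0): P(-1)=-3. Local minima of Q: Q(-2)=32, Q(2)=-224.
So the global minimum of U is P(-1) + Q(2) − 6 = -3 − 224 − 6 = -233, attained at (-1, 2).

(-1, 2)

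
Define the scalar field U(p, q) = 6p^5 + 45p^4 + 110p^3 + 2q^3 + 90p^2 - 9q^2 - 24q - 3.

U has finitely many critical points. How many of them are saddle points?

U separates as a function of p plus a function of q, so ∇U=0 decouples.
∂U/∂p = 30p(p + 1)(p + 2)(p + 3) = 0 at p ∈ {-3, -2, -1, 0}; ∂U/∂q = 6(q - 4)(q + 1) = 0 at q ∈ {-1, 4}.
The Hessian is diagonal: diag(U_pp, U_qq). Second derivatives: U_pp(-3)=-180, U_pp(-2)=60, U_pp(-1)=-60, U_pp(0)=180; U_qq(-1)=-30, U_qq(4)=30.
Saddle points occur where the two diagonal entries have opposite signs: (-3, 4), (-2, -1), (-1, 4), (0, -1). Count: 4.

4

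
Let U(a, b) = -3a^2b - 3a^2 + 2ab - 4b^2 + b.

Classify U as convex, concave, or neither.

neither

The term -3a^2b is cubic, so the Hessian is not constant.
∂²U/∂a² = -6b - 6, which takes both signs as b varies (negative for sufficiently large b). A diagonal entry of the Hessian changing sign means the Hessian is neither positive- nor negative-semidefinite on all of R^2.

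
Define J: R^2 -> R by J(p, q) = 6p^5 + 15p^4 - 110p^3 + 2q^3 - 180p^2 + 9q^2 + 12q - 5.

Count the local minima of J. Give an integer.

2

J separates as a function of p plus a function of q, so ∇J=0 decouples.
∂J/∂p = 30p(p - 3)(p + 1)(p + 4) = 0 at p ∈ {-4, -1, 0, 3}; ∂J/∂q = 6(q + 1)(q + 2) = 0 at q ∈ {-2, -1}.
The Hessian is diagonal: diag(J_pp, J_qq). Second derivatives: J_pp(-4)=-2520, J_pp(-1)=360, J_pp(0)=-360, J_pp(3)=2520; J_qq(-2)=-6, J_qq(-1)=6.
Local minima occur where both diagonal entries positive: (-1, -1), (3, -1). Count: 2.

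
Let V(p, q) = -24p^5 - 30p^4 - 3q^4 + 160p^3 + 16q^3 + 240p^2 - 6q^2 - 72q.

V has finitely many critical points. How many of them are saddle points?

6

V separates as a function of p plus a function of q, so ∇V=0 decouples.
∂V/∂p = -120p(p - 2)(p + 1)(p + 2) = 0 at p ∈ {-2, -1, 0, 2}; ∂V/∂q = -12(q - 3)(q - 2)(q + 1) = 0 at q ∈ {-1, 2, 3}.
The Hessian is diagonal: diag(V_pp, V_qq). Second derivatives: V_pp(-2)=960, V_pp(-1)=-360, V_pp(0)=480, V_pp(2)=-2880; V_qq(-1)=-144, V_qq(2)=36, V_qq(3)=-48.
Saddle points occur where the two diagonal entries have opposite signs: (-2, -1), (-2, 3), (-1, 2), (0, -1), (0, 3), (2, 2). Count: 6.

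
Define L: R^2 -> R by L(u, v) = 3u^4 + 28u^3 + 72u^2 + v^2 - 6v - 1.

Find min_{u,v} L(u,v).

L(u,v) separates as P(u) + Q(v) − 1, so its minimum is min P + min Q − 1.
P'(u) = 12u(u + 3)(u + 4) vanishes at u ∈ {-4, -3, 0}; Q'(v) = 2v - 6 vanishes at v ∈ {3}.
Local minima of P (where P''>0): P(-4)=128, P(0)=0. Local minima of Q: Q(3)=-9.
So the global minimum of L is P(0) + Q(3) − 1 = 0 − 9 − 1 = -10, attained at (0, 3).

-10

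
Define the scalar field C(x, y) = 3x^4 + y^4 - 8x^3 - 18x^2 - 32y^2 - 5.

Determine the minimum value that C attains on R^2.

C(x,y) separates as P(x) + Q(y) − 5, so its minimum is min P + min Q − 5.
P'(x) = 12x(x - 3)(x + 1) vanishes at x ∈ {-1, 0, 3}; Q'(y) = 4y(y - 4)(y + 4) vanishes at y ∈ {-4, 0, 4}.
Local minima of P (where P''>0): P(-1)=-7, P(3)=-135. Local minima of Q: Q(-4)=-256, Q(4)=-256.
So the global minimum of C is P(3) + Q(-4) − 5 = -135 − 256 − 5 = -396, attained at (3, -4).

-396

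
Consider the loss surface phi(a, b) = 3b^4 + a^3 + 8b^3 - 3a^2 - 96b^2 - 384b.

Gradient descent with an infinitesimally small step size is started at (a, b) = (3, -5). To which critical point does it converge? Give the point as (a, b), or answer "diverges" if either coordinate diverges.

(2, -4)

phi is separable, so gradient descent decouples: a follows -∂phi/∂a, b follows -∂phi/∂b.
∂phi/∂a = 3a(a - 2); at a=3 this is 9, so a decreases.
∂phi/∂b = 12(b - 4)(b + 2)(b + 4); at b=-5 this is -324, so b increases.
a converges to its nearest critical value 2 (a local min of the a-part); b converges to -4. The iterate converges to (2, -4).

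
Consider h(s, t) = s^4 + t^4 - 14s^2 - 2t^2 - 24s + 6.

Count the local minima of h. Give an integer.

4

h separates as a function of s plus a function of t, so ∇h=0 decouples.
∂h/∂s = 4(s - 3)(s + 1)(s + 2) = 0 at s ∈ {-2, -1, 3}; ∂h/∂t = 4t(t - 1)(t + 1) = 0 at t ∈ {-1, 0, 1}.
The Hessian is diagonal: diag(h_ss, h_tt). Second derivatives: h_ss(-2)=20, h_ss(-1)=-16, h_ss(3)=80; h_tt(-1)=8, h_tt(0)=-4, h_tt(1)=8.
Local minima occur where both diagonal entries positive: (-2, -1), (-2, 1), (3, -1), (3, 1). Count: 4.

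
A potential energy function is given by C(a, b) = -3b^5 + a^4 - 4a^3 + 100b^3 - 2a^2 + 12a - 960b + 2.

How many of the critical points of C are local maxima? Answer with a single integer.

C separates as a function of a plus a function of b, so ∇C=0 decouples.
∂C/∂a = 4(a - 3)(a - 1)(a + 1) = 0 at a ∈ {-1, 1, 3}; ∂C/∂b = -15(b - 4)(b - 2)(b + 2)(b + 4) = 0 at b ∈ {-4, -2, 2, 4}.
The Hessian is diagonal: diag(C_aa, C_bb). Second derivatives: C_aa(-1)=32, C_aa(1)=-16, C_aa(3)=32; C_bb(-4)=1440, C_bb(-2)=-720, C_bb(2)=720, C_bb(4)=-1440.
Local maxima occur where both diagonal entries negative: (1, -2), (1, 4). Count: 2.

2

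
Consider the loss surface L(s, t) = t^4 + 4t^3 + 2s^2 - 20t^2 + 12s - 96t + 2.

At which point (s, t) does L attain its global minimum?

L(s,t) separates as P(s) + Q(t) + 2, so its minimum is min P + min Q + 2.
P'(s) = 4s + 12 vanishes at s ∈ {-3}; Q'(t) = 4(t - 3)(t + 2)(t + 4) vanishes at t ∈ {-4, -2, 3}.
Local minima of P (where P''>0): P(-3)=-18. Local minima of Q: Q(-4)=64, Q(3)=-279.
So the global minimum of L is P(-3) + Q(3) + 2 = -18 − 279 + 2 = -295, attained at (-3, 3).

(-3, 3)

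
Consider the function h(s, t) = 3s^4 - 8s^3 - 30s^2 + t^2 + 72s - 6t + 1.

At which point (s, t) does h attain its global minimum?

h(s,t) separates as P(s) + Q(t) + 1, so its minimum is min P + min Q + 1.
P'(s) = 12(s - 3)(s - 1)(s + 2) vanishes at s ∈ {-2, 1, 3}; Q'(t) = 2(t - 3) vanishes at t ∈ {3}.
Local minima of P (where P''>0): P(-2)=-152, P(3)=-27. Local minima of Q: Q(3)=-9.
So the global minimum of h is P(-2) + Q(3) + 1 = -152 − 9 + 1 = -160, attained at (-2, 3).

(-2, 3)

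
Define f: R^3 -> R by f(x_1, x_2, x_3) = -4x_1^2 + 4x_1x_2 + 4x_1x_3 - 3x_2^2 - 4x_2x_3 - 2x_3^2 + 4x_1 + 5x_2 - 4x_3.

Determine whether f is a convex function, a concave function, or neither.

concave

f is quadratic, so its Hessian is the constant matrix H = [[-8, 4, 4], [4, -6, -4], [4, -4, -4]].
Leading principal minors: -8, 32, -32.
Signs alternate −, +, − ⇒ H ≺ 0 ⇒ concave.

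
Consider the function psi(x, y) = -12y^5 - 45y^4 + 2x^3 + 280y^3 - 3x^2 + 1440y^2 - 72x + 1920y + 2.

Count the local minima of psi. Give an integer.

psi separates as a function of x plus a function of y, so ∇psi=0 decouples.
∂psi/∂x = 6(x - 4)(x + 3) = 0 at x ∈ {-3, 4}; ∂psi/∂y = -60(y - 4)(y + 1)(y + 2)(y + 4) = 0 at y ∈ {-4, -2, -1, 4}.
The Hessian is diagonal: diag(psi_xx, psi_yy). Second derivatives: psi_xx(-3)=-42, psi_xx(4)=42; psi_yy(-4)=2880, psi_yy(-2)=-720, psi_yy(-1)=900, psi_yy(4)=-14400.
Local minima occur where both diagonal entries positive: (4, -4), (4, -1). Count: 2.

2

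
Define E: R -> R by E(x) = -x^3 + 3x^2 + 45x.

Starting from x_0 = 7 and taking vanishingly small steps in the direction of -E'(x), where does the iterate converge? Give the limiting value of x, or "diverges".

diverges

E'(x) = -3(x - 5)(x + 3), so E'(7) = -60.
Gradient descent moves in the -E' direction, i.e. x is increasing.
There is no critical point above x=7, and E' keeps the same sign, so the iterate runs off to +∞.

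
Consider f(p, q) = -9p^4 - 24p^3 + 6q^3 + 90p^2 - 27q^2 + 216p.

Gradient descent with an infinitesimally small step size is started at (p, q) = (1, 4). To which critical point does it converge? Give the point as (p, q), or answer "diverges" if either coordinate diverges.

(-1, 3)

f is separable, so gradient descent decouples: p follows -∂f/∂p, q follows -∂f/∂q.
∂f/∂p = -36(p - 2)(p + 1)(p + 3); at p=1 this is 288, so p decreases.
∂f/∂q = 18q(q - 3); at q=4 this is 72, so q decreases.
p converges to its nearest critical value -1 (a local min of the p-part); q converges to 3. The iterate converges to (-1, 3).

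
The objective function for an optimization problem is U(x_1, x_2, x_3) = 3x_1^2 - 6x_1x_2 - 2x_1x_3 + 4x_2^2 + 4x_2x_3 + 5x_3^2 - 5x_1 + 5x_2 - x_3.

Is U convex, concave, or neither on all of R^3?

convex

U is quadratic, so its Hessian is the constant matrix H = [[6, -6, -2], [-6, 8, 4], [-2, 4, 10]].
Leading principal minors: 6, 12, 88.
All positive ⇒ H ≻ 0 ⇒ convex.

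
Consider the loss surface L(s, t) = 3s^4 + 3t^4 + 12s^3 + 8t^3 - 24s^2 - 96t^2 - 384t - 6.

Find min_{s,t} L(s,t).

L(s,t) separates as P(s) + Q(t) − 6, so its minimum is min P + min Q − 6.
P'(s) = 12s(s - 1)(s + 4) vanishes at s ∈ {-4, 0, 1}; Q'(t) = 12(t - 4)(t + 2)(t + 4) vanishes at t ∈ {-4, -2, 4}.
Local minima of P (where P''>0): P(-4)=-384, P(1)=-9. Local minima of Q: Q(-4)=256, Q(4)=-1792.
So the global minimum of L is P(-4) + Q(4) − 6 = -384 − 1792 − 6 = -2182, attained at (-4, 4).

-2182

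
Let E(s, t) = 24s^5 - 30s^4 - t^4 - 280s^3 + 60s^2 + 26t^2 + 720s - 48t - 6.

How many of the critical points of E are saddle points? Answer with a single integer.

E separates as a function of s plus a function of t, so ∇E=0 decouples.
∂E/∂s = 120(s - 3)(s - 1)(s + 1)(s + 2) = 0 at s ∈ {-2, -1, 1, 3}; ∂E/∂t = -4(t - 3)(t - 1)(t + 4) = 0 at t ∈ {-4, 1, 3}.
The Hessian is diagonal: diag(E_ss, E_tt). Second derivatives: E_ss(-2)=-1800, E_ss(-1)=960, E_ss(1)=-1440, E_ss(3)=4800; E_tt(-4)=-140, E_tt(1)=40, E_tt(3)=-56.
Saddle points occur where the two diagonal entries have opposite signs: (-2, 1), (-1, -4), (-1, 3), (1, 1), (3, -4), (3, 3). Count: 6.

6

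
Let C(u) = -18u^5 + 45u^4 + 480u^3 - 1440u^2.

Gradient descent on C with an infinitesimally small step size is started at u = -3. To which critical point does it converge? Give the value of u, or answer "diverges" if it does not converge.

C'(u) = -90u(u - 4)(u - 2)(u + 4), so C'(-3) = 9450.
Gradient descent moves in the -C' direction, i.e. u is decreasing.
The nearest critical point in that direction is u = -4, where C'' = 17280 > 0 (a local minimum). The iterate converges there.

-4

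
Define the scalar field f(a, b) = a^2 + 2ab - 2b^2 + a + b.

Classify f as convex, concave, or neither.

f is quadratic, so its Hessian is the constant matrix H = [[2, 2], [2, -4]].
det(H) = -12, tr(H) = -2.
det(H) < 0, so H is indefinite: neither convex nor concave.

neither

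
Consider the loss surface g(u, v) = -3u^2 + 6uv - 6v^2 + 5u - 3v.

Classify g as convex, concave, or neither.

concave

g is quadratic, so its Hessian is the constant matrix H = [[-6, 6], [6, -12]].
det(H) = 36, tr(H) = -18.
det(H) > 0 and tr(H) < 0, so H is negative definite everywhere: concave.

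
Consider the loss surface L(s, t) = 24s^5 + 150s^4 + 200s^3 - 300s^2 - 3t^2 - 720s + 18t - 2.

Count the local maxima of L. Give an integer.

2

L separates as a function of s plus a function of t, so ∇L=0 decouples.
∂L/∂s = 120(s - 1)(s + 1)(s + 2)(s + 3) = 0 at s ∈ {-3, -2, -1, 1}; ∂L/∂t = -6(t - 3) = 0 at t ∈ {3}.
The Hessian is diagonal: diag(L_ss, L_tt). Second derivatives: L_ss(-3)=-960, L_ss(-2)=360, L_ss(-1)=-480, L_ss(1)=2880; L_tt(3)=-6.
Local maxima occur where both diagonal entries negative: (-3, 3), (-1, 3). Count: 2.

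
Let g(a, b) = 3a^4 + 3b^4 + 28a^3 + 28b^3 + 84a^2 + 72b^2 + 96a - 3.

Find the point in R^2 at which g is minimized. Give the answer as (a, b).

g(a,b) separates as P(a) + Q(b) − 3, so its minimum is min P + min Q − 3.
P'(a) = 12(a + 1)(a + 2)(a + 4) vanishes at a ∈ {-4, -2, -1}; Q'(b) = 12b(b + 3)(b + 4) vanishes at b ∈ {-4, -3, 0}.
Local minima of P (where P''>0): P(-4)=-64, P(-1)=-37. Local minima of Q: Q(-4)=128, Q(0)=0.
So the global minimum of g is P(-4) + Q(0) − 3 = -64 + 0 − 3 = -67, attained at (-4, 0).

(-4, 0)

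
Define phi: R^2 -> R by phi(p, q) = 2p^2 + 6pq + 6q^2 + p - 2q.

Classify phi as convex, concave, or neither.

phi is quadratic, so its Hessian is the constant matrix H = [[4, 6], [6, 12]].
det(H) = 12, tr(H) = 16.
det(H) > 0 and tr(H) > 0, so H is positive definite everywhere: convex.

convex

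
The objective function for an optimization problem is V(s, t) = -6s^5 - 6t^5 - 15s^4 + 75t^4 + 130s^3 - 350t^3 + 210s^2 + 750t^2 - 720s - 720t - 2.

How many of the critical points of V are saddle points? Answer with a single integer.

V separates as a function of s plus a function of t, so ∇V=0 decouples.
∂V/∂s = -30(s - 3)(s - 1)(s + 2)(s + 4) = 0 at s ∈ {-4, -2, 1, 3}; ∂V/∂t = -30(t - 4)(t - 3)(t - 2)(t - 1) = 0 at t ∈ {1, 2, 3, 4}.
The Hessian is diagonal: diag(V_ss, V_tt). Second derivatives: V_ss(-4)=2100, V_ss(-2)=-900, V_ss(1)=900, V_ss(3)=-2100; V_tt(1)=180, V_tt(2)=-60, V_tt(3)=60, V_tt(4)=-180.
Saddle points occur where the two diagonal entries have opposite signs: (-4, 2), (-4, 4), (-2, 1), (-2, 3), (1, 2), (1, 4), (3, 1), (3, 3). Count: 8.

8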